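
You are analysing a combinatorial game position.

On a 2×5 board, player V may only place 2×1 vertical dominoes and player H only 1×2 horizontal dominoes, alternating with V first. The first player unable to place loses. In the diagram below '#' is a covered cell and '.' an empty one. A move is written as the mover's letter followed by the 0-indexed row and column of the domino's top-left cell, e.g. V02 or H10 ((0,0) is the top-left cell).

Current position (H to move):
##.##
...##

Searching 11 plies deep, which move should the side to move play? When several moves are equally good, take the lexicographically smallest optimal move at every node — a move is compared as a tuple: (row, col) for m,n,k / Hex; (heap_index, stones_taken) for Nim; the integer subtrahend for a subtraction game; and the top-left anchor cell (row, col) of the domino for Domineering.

ply 1, H at ##.##/...## | H10=-1→##.##/##.##; H11=+1→##.##/.####*
ply 2: ##.##/.#### is terminal -1 (V); from ##.##/...## depth 11

H's best at [##.##/...##]: H11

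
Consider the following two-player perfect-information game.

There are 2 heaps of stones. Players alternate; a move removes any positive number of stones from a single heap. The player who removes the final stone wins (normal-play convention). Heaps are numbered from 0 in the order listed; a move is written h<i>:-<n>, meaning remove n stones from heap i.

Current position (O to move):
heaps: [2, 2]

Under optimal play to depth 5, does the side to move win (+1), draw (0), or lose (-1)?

value((2,2), O) = -1

ply 1, O at (2,2) | h0:-1=-1→(1,2)*; h0:-2=-1→(0,2); h1:-1=-1→(2,1); h1:-2=-1→(2,0)
ply 2, X at (1,2) | h0:-1=-1→(0,2); h1:-1=+1→(1,1)*; h1:-2=-1→(1,0)
ply 3, O at (1,1) | h0:-1=-1→(0,1)*; h1:-1=-1→(1,0)
ply 4, X at (0,1) | h1:-1=+1→(0,0)*
ply 5: (0,0) is terminal -1 (O); from (2,2) depth 5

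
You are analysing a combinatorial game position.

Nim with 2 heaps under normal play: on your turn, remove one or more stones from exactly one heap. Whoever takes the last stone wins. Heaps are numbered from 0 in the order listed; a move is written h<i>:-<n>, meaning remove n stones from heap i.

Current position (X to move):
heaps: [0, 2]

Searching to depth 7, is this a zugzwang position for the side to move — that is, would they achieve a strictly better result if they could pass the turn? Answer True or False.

[(0,2)] X move#1: h1:-1:-1/(0,1), h1:-2:+1/(0,0)*
[(0,0)] end (terminal -1, O#2); searched (0,2) to 7
suppose X passes — search the same position with O to move:
pass> [(0,2)] O move#1: h1:-1:-1/(0,1), h1:-2:+1/(0,0)*
pass> [(0,0)] end (terminal -1, X#2); searched (0,2) to 7
for X: play +1, pass -1

zugzwang((0,2), X) = False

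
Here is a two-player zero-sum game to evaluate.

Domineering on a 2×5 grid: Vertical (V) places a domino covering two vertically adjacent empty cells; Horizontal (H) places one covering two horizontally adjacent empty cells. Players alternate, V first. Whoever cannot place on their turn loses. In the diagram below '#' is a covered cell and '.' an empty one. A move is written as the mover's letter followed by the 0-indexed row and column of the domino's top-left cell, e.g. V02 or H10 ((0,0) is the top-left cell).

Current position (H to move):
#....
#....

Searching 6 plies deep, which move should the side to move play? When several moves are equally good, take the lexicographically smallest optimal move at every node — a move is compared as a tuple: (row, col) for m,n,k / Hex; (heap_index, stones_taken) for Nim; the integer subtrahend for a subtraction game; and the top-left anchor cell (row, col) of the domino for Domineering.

H's best at [#..../#....]: H02

ply 1, H at #..../#.... | H01=-1→###../#....; H02=+1→#.##./#....*; H03=-1→#..##/#....; H11=-1→#..../###..; H12=+1→#..../#.##.; H13=-1→#..../#..##
ply 2, V at #.##./#.... | V01=-1→####./##...*; V04=-1→#.###/#...#
ply 3, H at ####./##... | H12=-1→####./####.; H13=+1→####./##.##*
ply 4: ####./##.## is terminal -1 (V); from #..../#.... depth 6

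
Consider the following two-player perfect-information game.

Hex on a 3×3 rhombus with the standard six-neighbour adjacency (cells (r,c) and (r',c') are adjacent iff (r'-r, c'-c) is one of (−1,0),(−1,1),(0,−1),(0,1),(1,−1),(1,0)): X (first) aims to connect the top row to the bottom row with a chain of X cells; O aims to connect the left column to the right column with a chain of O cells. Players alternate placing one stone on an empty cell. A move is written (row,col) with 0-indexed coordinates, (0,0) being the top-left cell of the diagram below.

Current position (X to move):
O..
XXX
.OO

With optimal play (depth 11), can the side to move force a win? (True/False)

ply 1, X at O../XXX/.OO | (0,1)=-1→OX./XXX/.OO; (0,2)=-1→O.X/XXX/.OO; (2,0)=+1→O../XXX/XOO*
ply 2, O at O../XXX/XOO | (0,1)=-1→OO./XXX/XOO*; (0,2)=-1→O.O/XXX/XOO
ply 3, X at OO./XXX/XOO | (0,2)=+1→OOX/XXX/XOO*
ply 4: OOX/XXX/XOO is terminal -1 (O); from O../XXX/.OO depth 11

X winning at [O../XXX/.OO]: True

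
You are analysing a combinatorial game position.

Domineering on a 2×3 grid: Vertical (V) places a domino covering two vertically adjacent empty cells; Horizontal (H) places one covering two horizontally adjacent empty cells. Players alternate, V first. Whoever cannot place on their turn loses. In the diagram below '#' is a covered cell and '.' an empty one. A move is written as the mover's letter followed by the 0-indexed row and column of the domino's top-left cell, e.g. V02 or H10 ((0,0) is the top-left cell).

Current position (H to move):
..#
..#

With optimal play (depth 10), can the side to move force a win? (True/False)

H winning at [..#/..#]: True

ply 1, H at ..#/..# | H00=+1→###/..#*; H10=+1→..#/###
ply 2: ###/..# is terminal -1 (V); from ..#/..# depth 10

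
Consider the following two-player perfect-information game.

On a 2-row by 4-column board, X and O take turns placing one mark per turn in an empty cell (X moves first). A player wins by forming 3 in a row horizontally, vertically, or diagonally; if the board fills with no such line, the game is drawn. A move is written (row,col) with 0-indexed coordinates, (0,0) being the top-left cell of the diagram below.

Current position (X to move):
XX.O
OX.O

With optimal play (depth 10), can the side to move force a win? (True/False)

X winning at [XX.O/OX.O]: True

[XX.O/OX.O] X move#1: (0,2):+1/XXXO/OX.O*, (1,2):+0/XX.O/OXXO
[XXXO/OX.O] end (terminal -1, O#2); searched XX.O/OX.O to 10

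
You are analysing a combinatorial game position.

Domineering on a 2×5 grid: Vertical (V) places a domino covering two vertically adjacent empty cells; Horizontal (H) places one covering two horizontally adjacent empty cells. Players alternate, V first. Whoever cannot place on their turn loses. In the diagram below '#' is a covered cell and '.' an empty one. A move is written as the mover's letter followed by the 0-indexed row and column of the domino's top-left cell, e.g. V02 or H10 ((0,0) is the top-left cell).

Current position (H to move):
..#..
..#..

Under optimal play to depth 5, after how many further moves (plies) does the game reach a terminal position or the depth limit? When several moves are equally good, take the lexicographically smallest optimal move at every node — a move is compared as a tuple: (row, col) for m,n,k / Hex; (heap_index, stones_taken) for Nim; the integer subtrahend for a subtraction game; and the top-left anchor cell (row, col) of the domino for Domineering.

p1 H@[..#../..#..]: H00[###../..#..]-1* H03[..###/..#..]-1 H10[..#../###..]-1 H13[..#../..###]-1
p2 V@[###../..#..]: V03[####./..##.]+1* V04[###.#/..#.#]+1
p3 H@[####./..##.]: H10[####./####.]-1*
p4 V@[####./####.]: V04[#####/#####]+1*
p5 H@[#####/#####] terminal -1; root [..#../..#..] d5

PV length from [..#../..#..]: 4 plies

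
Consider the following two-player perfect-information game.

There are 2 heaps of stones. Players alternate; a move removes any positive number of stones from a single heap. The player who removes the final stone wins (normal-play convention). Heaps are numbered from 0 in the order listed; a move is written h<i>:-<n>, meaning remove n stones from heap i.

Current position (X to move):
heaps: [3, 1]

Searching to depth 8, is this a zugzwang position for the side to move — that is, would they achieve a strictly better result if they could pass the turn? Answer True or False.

zugzwang((3,1), X) = False

[(3,1)] X move#1: h0:-1:-1/(2,1), h0:-2:+1/(1,1)*, h0:-3:-1/(0,1), h1:-1:-1/(3,0)
[(1,1)] O move#2: h0:-1:-1/(0,1)*, h1:-1:-1/(1,0)
[(0,1)] X move#3: h1:-1:+1/(0,0)*
[(0,0)] end (terminal -1, O#4); searched (3,1) to 8
if X skipped the turn, O would face:
~ [(3,1)] O move#1: h0:-1:-1/(2,1), h0:-2:+1/(1,1)*, h0:-3:-1/(0,1), h1:-1:-1/(3,0)
~ [(1,1)] X move#2: h0:-1:-1/(0,1)*, h1:-1:-1/(1,0)
~ [(0,1)] O move#3: h1:-1:+1/(0,0)*
~ [(0,0)] end (terminal -1, X#4); searched (3,1) to 8
compare (X): move=+1 vs pass=-1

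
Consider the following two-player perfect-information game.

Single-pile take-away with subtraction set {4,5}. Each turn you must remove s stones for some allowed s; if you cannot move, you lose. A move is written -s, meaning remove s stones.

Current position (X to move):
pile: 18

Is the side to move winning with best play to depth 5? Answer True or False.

X winning at [18]: False

ply 1, X at 18 | -4=-1→14*; -5=-1→13
ply 2, O at 14 | -4=+1→10*; -5=+1→9
ply 3, X at 10 | -4=-1→6*; -5=-1→5
ply 4, O at 6 | -4=+1→2*; -5=+1→1
ply 5: 2 is terminal -1 (X); from 18 depth 5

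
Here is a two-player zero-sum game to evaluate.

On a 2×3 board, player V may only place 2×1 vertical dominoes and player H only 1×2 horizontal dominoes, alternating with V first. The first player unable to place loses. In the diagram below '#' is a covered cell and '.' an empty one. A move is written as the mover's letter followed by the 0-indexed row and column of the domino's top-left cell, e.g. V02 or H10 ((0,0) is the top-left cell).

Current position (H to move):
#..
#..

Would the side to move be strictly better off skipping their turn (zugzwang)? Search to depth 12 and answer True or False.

zugzwang(#../#.., H) = False

[#../#..] H move#1: H01:+1/###/#..*, H11:+1/#../###
[###/#..] end (terminal -1, V#2); searched #../#.. to 12
suppose H passes — search the same position with V to move:
pass> [#../#..] V move#1: V01:+1/##./##.*, V02:+1/#.#/#.#
pass> [##./##.] end (terminal -1, H#2); searched #../#.. to 12
for H: play +1, pass -1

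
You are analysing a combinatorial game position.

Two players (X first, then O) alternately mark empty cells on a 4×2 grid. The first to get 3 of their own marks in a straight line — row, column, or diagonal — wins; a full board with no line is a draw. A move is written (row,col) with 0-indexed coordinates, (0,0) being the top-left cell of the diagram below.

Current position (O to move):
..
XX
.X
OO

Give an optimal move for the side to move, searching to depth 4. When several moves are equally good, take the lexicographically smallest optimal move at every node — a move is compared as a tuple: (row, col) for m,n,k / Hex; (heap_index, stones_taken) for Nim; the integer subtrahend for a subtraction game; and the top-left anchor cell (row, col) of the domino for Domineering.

O's best at [../XX/.X/OO]: (0,1)

ply 1, O at ../XX/.X/OO | (0,0)=-1→O./XX/.X/OO; (0,1)=+0→.O/XX/.X/OO*; (2,0)=-1→../XX/OX/OO
ply 2, X at .O/XX/.X/OO | (0,0)=+0→XO/XX/.X/OO*; (2,0)=+0→.O/XX/XX/OO
ply 3, O at XO/XX/.X/OO | (2,0)=+0→XO/XX/OX/OO*
ply 4: XO/XX/OX/OO is terminal +0 (X); from ../XX/.X/OO depth 4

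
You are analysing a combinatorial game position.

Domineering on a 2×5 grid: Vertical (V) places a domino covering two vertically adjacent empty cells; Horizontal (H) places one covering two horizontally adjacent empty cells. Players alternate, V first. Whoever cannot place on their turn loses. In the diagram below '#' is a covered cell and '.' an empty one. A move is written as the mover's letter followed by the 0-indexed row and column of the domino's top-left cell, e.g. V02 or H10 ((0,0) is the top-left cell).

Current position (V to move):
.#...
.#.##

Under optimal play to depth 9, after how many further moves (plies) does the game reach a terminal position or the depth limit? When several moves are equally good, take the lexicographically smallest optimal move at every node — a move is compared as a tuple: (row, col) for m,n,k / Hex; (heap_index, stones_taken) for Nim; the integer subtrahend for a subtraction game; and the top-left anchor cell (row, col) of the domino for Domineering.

PV length from [.#.../.#.##]: 3 plies

p1 V@[.#.../.#.##]: V00[##.../##.##]-1 V02[.##../.####]+1*
p2 H@[.##../.####]: H03[.####/.####]-1*
p3 V@[.####/.####]: V00[#####/#####]+1*
p4 H@[#####/#####] terminal -1; root [.#.../.#.##] d9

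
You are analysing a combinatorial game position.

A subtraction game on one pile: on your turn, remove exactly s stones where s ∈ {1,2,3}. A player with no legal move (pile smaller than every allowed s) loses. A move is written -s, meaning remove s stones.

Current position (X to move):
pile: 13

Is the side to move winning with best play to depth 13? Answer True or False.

X winning at [13]: True

ply 1, X at 13 | -1=+1→12*; -2=-1→11; -3=-1→10
ply 2, O at 12 | -1=-1→11*; -2=-1→10; -3=-1→9
ply 3, X at 11 | -1=-1→10; -2=-1→9; -3=+1→8*
ply 4, O at 8 | -1=-1→7*; -2=-1→6; -3=-1→5
ply 5, X at 7 | -1=-1→6; -2=-1→5; -3=+1→4*
ply 6, O at 4 | -1=-1→3*; -2=-1→2; -3=-1→1
ply 7, X at 3 | -1=-1→2; -2=-1→1; -3=+1→0*
ply 8: 0 is terminal -1 (O); from 13 depth 13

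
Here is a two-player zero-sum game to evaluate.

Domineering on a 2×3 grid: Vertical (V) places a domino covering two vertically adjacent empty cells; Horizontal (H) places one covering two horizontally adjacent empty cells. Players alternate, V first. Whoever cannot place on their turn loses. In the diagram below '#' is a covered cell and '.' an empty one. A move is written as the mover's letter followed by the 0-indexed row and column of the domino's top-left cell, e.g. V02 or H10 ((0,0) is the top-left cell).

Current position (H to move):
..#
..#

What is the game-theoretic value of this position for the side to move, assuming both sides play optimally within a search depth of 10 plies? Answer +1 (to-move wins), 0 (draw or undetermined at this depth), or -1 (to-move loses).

p1 H@[..#/..#]: H00[###/..#]+1* H10[..#/###]+1
p2 V@[###/..#] terminal -1; root [..#/..#] d10

value(..#/..#, H) = +1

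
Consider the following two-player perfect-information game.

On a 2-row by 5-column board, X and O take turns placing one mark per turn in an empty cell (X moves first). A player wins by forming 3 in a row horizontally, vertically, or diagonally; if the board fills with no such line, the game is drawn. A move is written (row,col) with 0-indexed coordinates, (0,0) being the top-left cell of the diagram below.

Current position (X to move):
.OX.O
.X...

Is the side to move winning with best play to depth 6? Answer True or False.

X winning at [.OX.O/.X...]: True

[.OX.O/.X...] X move#1: (0,0):+0/XOX.O/.X..., (0,3):+0/.OXXO/.X..., (1,0):+0/.OX.O/XX..., (1,2):+1/.OX.O/.XX..*, (1,3):+0/.OX.O/.X.X., (1,4):+0/.OX.O/.X..X
[.OX.O/.XX..] O move#2: (0,0):-1/OOX.O/.XX..*, (0,3):-1/.OXOO/.XX.., (1,0):-1/.OX.O/OXX.., (1,3):-1/.OX.O/.XXO., (1,4):-1/.OX.O/.XX.O
[OOX.O/.XX..] X move#3: (0,3):+1/OOXXO/.XX..*, (1,0):+1/OOX.O/XXX.., (1,3):+1/OOX.O/.XXX., (1,4):+1/OOX.O/.XX.X
[OOXXO/.XX..] O move#4: (1,0):-1/OOXXO/OXX..*, (1,3):-1/OOXXO/.XXO., (1,4):-1/OOXXO/.XX.O
[OOXXO/OXX..] X move#5: (1,3):+1/OOXXO/OXXX.*, (1,4):+0/OOXXO/OXX.X
[OOXXO/OXXX.] end (terminal -1, O#6); searched .OX.O/.X... to 6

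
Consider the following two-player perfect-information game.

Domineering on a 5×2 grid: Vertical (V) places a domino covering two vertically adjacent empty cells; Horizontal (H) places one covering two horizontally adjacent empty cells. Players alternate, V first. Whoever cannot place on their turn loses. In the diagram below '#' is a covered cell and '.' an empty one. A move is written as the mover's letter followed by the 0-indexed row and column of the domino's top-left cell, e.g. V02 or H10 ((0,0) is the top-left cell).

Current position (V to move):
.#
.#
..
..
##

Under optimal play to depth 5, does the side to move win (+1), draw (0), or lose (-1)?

ply 1, V at .#/.#/../../## | V00=-1→##/##/../../##; V10=-1→.#/##/#./../##; V20=+1→.#/.#/#./#./##*; V21=+1→.#/.#/.#/.#/##
ply 2: .#/.#/#./#./## is terminal -1 (H); from .#/.#/../../## depth 5

value(.#/.#/../../##, V) = +1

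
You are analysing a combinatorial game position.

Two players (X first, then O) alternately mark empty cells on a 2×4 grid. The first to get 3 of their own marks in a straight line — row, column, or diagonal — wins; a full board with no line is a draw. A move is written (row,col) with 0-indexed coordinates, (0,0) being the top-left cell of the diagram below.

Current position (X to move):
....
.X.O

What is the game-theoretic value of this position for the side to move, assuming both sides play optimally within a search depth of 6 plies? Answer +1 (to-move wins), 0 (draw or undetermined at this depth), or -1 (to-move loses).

value(..../.X.O, X) = 0

ply 1, X at ..../.X.O | (0,0)=+0→X.../.X.O*; (0,1)=+0→.X../.X.O; (0,2)=+0→..X./.X.O; (0,3)=+0→...X/.X.O; (1,0)=+0→..../XX.O; (1,2)=+0→..../.XXO
ply 2, O at X.../.X.O | (0,1)=+0→XO../.X.O*; (0,2)=+0→X.O./.X.O; (0,3)=+0→X..O/.X.O; (1,0)=+0→X.../OX.O; (1,2)=+0→X.../.XOO
ply 3, X at XO../.X.O | (0,2)=+0→XOX./.X.O*; (0,3)=+0→XO.X/.X.O; (1,0)=+0→XO../XX.O; (1,2)=+0→XO../.XXO
ply 4, O at XOX./.X.O | (0,3)=+0→XOXO/.X.O*; (1,0)=+0→XOX./OX.O; (1,2)=+0→XOX./.XOO
ply 5, X at XOXO/.X.O | (1,0)=+0→XOXO/XX.O*; (1,2)=+0→XOXO/.XXO
ply 6, O at XOXO/XX.O | (1,2)=+0→XOXO/XXOO*
ply 7: XOXO/XXOO is terminal +0 (X); from ..../.X.O depth 6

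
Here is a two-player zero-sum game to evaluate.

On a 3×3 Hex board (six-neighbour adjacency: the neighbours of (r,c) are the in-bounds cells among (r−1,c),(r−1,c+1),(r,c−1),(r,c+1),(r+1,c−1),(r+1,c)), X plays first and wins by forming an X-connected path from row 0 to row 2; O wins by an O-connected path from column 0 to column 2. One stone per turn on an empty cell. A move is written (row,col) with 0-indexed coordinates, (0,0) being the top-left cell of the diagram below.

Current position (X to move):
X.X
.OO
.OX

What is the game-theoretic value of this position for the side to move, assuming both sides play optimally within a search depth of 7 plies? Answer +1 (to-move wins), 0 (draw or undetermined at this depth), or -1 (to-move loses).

value(X.X/.OO/.OX, X) = -1

ply 1, X at X.X/.OO/.OX | (0,1)=-1→XXX/.OO/.OX*; (1,0)=-1→X.X/XOO/.OX; (2,0)=-1→X.X/.OO/XOX
ply 2, O at XXX/.OO/.OX | (1,0)=+1→XXX/OOO/.OX*; (2,0)=+1→XXX/.OO/OOX
ply 3: XXX/OOO/.OX is terminal -1 (X); from X.X/.OO/.OX depth 7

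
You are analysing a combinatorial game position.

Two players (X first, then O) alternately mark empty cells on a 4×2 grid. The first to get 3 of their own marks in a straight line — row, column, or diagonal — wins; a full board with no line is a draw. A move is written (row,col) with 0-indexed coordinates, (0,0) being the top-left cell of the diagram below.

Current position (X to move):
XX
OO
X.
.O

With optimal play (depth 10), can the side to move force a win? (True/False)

X winning at [XX/OO/X./.O]: False

ply 1, X at XX/OO/X./.O | (2,1)=+0→XX/OO/XX/.O*; (3,0)=-1→XX/OO/X./XO
ply 2, O at XX/OO/XX/.O | (3,0)=+0→XX/OO/XX/OO*
ply 3: XX/OO/XX/OO is terminal +0 (X); from XX/OO/X./.O depth 10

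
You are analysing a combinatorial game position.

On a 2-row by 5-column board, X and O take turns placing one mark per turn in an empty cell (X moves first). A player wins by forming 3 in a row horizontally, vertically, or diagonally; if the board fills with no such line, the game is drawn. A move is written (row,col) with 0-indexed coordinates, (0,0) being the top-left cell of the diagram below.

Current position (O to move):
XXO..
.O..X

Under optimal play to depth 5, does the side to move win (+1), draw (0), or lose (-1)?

ply 1, O at XXO../.O..X | (0,3)=+1→XXOO./.O..X*; (0,4)=+1→XXO.O/.O..X; (1,0)=+0→XXO../OO..X; (1,2)=+1→XXO../.OO.X; (1,3)=+0→XXO../.O.OX
ply 2, X at XXOO./.O..X | (0,4)=-1→XXOOX/.O..X*; (1,0)=-1→XXOO./XO..X; (1,2)=-1→XXOO./.OX.X; (1,3)=-1→XXOO./.O.XX
ply 3, O at XXOOX/.O..X | (1,0)=+0→XXOOX/OO..X; (1,2)=+1→XXOOX/.OO.X*; (1,3)=+0→XXOOX/.O.OX
ply 4, X at XXOOX/.OO.X | (1,0)=-1→XXOOX/XOO.X*; (1,3)=-1→XXOOX/.OOXX
ply 5, O at XXOOX/XOO.X | (1,3)=+1→XXOOX/XOOOX*
ply 6: XXOOX/XOOOX is terminal -1 (X); from XXO../.O..X depth 5

value(XXO../.O..X, O) = +1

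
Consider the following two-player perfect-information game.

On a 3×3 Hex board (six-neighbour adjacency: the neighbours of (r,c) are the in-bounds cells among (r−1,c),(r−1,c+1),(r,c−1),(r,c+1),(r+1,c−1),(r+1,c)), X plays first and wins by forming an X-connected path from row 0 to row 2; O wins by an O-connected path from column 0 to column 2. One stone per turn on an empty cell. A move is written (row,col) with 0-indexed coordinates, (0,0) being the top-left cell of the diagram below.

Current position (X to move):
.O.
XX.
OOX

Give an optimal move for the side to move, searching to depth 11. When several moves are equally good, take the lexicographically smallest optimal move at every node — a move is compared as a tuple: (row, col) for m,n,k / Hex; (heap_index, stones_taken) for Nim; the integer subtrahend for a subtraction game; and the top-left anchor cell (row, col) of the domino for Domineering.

X's best at [.O./XX./OOX]: (1,2)

ply 1, X at .O./XX./OOX | (0,0)=-1→XO./XX./OOX; (0,2)=-1→.OX/XX./OOX; (1,2)=+1→.O./XXX/OOX*
ply 2, O at .O./XXX/OOX | (0,0)=-1→OO./XXX/OOX*; (0,2)=-1→.OO/XXX/OOX
ply 3, X at OO./XXX/OOX | (0,2)=+1→OOX/XXX/OOX*
ply 4: OOX/XXX/OOX is terminal -1 (O); from .O./XX./OOX depth 11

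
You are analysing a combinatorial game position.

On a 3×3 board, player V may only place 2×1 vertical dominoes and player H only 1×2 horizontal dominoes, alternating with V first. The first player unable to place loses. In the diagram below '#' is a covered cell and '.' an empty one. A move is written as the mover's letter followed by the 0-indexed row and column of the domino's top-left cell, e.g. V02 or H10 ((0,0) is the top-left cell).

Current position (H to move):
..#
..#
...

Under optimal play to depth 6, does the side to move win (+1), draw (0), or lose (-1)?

value(..#/..#/..., H) = +1

p1 H@[..#/..#/...]: H00[###/..#/...]-1 H10[..#/###/...]+1* H20[..#/..#/##.]-1 H21[..#/..#/.##]-1
p2 V@[..#/###/...] terminal -1; root [..#/..#/...] d6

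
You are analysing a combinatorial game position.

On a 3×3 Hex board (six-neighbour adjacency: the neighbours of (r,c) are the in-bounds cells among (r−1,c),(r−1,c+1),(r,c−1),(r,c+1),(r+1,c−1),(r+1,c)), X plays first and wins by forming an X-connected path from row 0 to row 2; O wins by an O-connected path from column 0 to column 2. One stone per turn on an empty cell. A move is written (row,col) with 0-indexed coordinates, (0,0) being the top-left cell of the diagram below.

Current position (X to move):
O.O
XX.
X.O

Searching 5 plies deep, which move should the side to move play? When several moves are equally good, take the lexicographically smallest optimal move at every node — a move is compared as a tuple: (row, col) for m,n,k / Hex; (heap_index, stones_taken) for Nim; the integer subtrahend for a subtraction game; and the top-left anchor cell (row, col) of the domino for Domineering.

X's best at [O.O/XX./X.O]: (0,1)

ply 1, X at O.O/XX./X.O | (0,1)=+1→OXO/XX./X.O*; (1,2)=-1→O.O/XXX/X.O; (2,1)=-1→O.O/XX./XXO
ply 2: OXO/XX./X.O is terminal -1 (O); from O.O/XX./X.O depth 5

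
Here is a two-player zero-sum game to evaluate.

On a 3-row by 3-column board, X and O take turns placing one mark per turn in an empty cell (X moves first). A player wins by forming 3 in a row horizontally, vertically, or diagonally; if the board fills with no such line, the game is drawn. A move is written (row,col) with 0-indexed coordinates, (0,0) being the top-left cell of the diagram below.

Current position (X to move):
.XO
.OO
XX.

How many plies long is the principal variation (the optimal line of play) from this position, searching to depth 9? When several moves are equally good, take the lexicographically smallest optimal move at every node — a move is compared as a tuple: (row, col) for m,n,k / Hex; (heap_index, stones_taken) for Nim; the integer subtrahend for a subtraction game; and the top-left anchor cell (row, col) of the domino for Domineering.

PV length from [.XO/.OO/XX.]: 1 ply

ply 1, X at .XO/.OO/XX. | (0,0)=-1→XXO/.OO/XX.; (1,0)=-1→.XO/XOO/XX.; (2,2)=+1→.XO/.OO/XXX*
ply 2: .XO/.OO/XXX is terminal -1 (O); from .XO/.OO/XX. depth 9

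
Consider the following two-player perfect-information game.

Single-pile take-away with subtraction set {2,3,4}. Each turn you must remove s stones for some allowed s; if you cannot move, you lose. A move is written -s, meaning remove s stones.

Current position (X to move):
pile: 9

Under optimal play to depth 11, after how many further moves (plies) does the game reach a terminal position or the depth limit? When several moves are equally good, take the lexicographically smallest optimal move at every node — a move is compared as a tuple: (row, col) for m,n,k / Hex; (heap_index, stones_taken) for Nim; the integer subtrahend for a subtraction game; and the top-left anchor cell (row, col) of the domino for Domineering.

ply 1, X at 9 | -2=+1→7*; -3=+1→6; -4=-1→5
ply 2, O at 7 | -2=-1→5*; -3=-1→4; -4=-1→3
ply 3, X at 5 | -2=-1→3; -3=-1→2; -4=+1→1*
ply 4: 1 is terminal -1 (O); from 9 depth 11

PV length from [9]: 3 plies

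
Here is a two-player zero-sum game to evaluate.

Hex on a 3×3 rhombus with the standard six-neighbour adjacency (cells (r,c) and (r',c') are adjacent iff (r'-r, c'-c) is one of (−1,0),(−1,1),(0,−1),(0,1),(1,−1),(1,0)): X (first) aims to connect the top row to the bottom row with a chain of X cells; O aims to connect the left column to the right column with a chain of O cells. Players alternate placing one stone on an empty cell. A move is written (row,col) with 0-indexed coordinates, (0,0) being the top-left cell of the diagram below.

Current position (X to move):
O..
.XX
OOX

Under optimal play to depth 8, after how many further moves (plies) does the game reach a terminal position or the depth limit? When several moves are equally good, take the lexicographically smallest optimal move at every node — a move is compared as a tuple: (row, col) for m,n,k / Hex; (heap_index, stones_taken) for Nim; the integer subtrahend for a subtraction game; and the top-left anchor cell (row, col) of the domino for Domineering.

PV length from [O../.XX/OOX]: 1 ply

[O../.XX/OOX] X move#1: (0,1):+1/OX./.XX/OOX*, (0,2):+1/O.X/.XX/OOX, (1,0):+1/O../XXX/OOX
[OX./.XX/OOX] end (terminal -1, O#2); searched O../.XX/OOX to 8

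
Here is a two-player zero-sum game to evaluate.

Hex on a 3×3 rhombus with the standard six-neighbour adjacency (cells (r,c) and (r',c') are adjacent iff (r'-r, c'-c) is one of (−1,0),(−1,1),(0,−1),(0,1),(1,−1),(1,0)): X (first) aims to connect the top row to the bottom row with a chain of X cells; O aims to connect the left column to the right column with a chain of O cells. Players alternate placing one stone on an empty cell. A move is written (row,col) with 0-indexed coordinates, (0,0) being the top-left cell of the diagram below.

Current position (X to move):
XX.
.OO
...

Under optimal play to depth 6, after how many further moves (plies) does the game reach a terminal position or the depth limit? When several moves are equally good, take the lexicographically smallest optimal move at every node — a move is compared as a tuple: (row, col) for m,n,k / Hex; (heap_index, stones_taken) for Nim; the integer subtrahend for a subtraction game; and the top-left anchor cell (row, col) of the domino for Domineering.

PV length from [XX./.OO/...]: 2 plies

ply 1, X at XX./.OO/... | (0,2)=-1→XXX/.OO/...*; (1,0)=-1→XX./XOO/...; (2,0)=-1→XX./.OO/X..; (2,1)=-1→XX./.OO/.X.; (2,2)=-1→XX./.OO/..X
ply 2, O at XXX/.OO/... | (1,0)=+1→XXX/OOO/...*; (2,0)=+1→XXX/.OO/O..; (2,1)=+1→XXX/.OO/.O.; (2,2)=+1→XXX/.OO/..O
ply 3: XXX/OOO/... is terminal -1 (X); from XX./.OO/... depth 6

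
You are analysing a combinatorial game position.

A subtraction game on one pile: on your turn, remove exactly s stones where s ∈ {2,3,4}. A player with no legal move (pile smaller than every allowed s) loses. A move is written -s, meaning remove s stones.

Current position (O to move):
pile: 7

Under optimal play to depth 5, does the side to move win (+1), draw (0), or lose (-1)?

value(7, O) = -1

p1 O@[7]: -2[5]-1* -3[4]-1 -4[3]-1
p2 X@[5]: -2[3]-1 -3[2]-1 -4[1]+1*
p3 O@[1] terminal -1; root [7] d5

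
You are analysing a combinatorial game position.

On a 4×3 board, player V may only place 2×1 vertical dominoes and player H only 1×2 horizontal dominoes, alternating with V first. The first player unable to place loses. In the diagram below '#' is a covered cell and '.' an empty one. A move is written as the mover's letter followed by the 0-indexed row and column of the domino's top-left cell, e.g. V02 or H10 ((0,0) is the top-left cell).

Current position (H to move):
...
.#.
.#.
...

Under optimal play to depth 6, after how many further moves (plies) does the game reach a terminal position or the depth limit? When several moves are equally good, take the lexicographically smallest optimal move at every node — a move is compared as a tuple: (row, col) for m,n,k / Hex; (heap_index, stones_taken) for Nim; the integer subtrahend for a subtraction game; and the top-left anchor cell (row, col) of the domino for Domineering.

p1 H@[.../.#./.#./...]: H00[##./.#./.#./...]-1* H01[.##/.#./.#./...]-1 H30[.../.#./.#./##.]-1 H31[.../.#./.#./.##]-1
p2 V@[##./.#./.#./...]: V02[###/.##/.#./...]+1* V10[##./##./##./...]+1 V12[##./.##/.##/...]+1 V20[##./.#./##./#..]+1 V22[##./.#./.##/..#]+1
p3 H@[###/.##/.#./...]: H30[###/.##/.#./##.]-1* H31[###/.##/.#./.##]-1
p4 V@[###/.##/.#./##.]: V10[###/###/##./##.]+1* V22[###/.##/.##/###]+1
p5 H@[###/###/##./##.] terminal -1; root [.../.#./.#./...] d6

PV length from [.../.#./.#./...]: 4 plies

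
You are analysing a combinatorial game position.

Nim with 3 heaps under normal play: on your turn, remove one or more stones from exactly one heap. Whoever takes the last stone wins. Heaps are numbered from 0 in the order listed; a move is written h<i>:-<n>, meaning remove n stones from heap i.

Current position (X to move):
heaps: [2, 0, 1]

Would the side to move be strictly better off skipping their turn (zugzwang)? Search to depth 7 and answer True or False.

p1 X@[(2,0,1)]: h0:-1[(1,0,1)]+1* h0:-2[(0,0,1)]-1 h2:-1[(2,0,0)]-1
p2 O@[(1,0,1)]: h0:-1[(0,0,1)]-1* h2:-1[(1,0,0)]-1
p3 X@[(0,0,1)]: h2:-1[(0,0,0)]+1*
p4 O@[(0,0,0)] terminal -1; root [(2,0,1)] d7
suppose X passes — search the same position with O to move:
pass> p1 O@[(2,0,1)]: h0:-1[(1,0,1)]+1* h0:-2[(0,0,1)]-1 h2:-1[(2,0,0)]-1
pass> p2 X@[(1,0,1)]: h0:-1[(0,0,1)]-1* h2:-1[(1,0,0)]-1
pass> p3 O@[(0,0,1)]: h2:-1[(0,0,0)]+1*
pass> p4 X@[(0,0,0)] terminal -1; root [(2,0,1)] d7
for X: play +1, pass -1

zugzwang((2,0,1), X) = False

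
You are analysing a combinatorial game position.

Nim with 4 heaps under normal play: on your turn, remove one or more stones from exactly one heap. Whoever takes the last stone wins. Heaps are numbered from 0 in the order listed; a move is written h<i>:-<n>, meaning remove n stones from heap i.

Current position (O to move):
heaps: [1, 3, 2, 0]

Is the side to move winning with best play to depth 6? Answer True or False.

p1 O@[(1,3,2,0)]: h0:-1[(0,3,2,0)]-1* h1:-1[(1,2,2,0)]-1 h1:-2[(1,1,2,0)]-1 h1:-3[(1,0,2,0)]-1 h2:-1[(1,3,1,0)]-1 h2:-2[(1,3,0,0)]-1
p2 X@[(0,3,2,0)]: h1:-1[(0,2,2,0)]+1* h1:-2[(0,1,2,0)]-1 h1:-3[(0,0,2,0)]-1 h2:-1[(0,3,1,0)]-1 h2:-2[(0,3,0,0)]-1
p3 O@[(0,2,2,0)]: h1:-1[(0,1,2,0)]-1* h1:-2[(0,0,2,0)]-1 h2:-1[(0,2,1,0)]-1 h2:-2[(0,2,0,0)]-1
p4 X@[(0,1,2,0)]: h1:-1[(0,0,2,0)]-1 h2:-1[(0,1,1,0)]+1* h2:-2[(0,1,0,0)]-1
p5 O@[(0,1,1,0)]: h1:-1[(0,0,1,0)]-1* h2:-1[(0,1,0,0)]-1
p6 X@[(0,0,1,0)]: h2:-1[(0,0,0,0)]+1*
p7 O@[(0,0,0,0)] terminal -1; root [(1,3,2,0)] d6

O winning at [(1,3,2,0)]: False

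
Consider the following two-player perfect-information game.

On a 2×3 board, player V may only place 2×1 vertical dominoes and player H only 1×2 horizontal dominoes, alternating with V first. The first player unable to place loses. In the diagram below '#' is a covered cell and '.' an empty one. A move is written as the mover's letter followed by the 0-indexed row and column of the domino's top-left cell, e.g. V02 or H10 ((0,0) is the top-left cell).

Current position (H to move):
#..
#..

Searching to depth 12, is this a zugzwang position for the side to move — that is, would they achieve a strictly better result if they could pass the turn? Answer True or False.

p1 H@[#../#..]: H01[###/#..]+1* H11[#../###]+1
p2 V@[###/#..] terminal -1; root [#../#..] d12
suppose H passes — search the same position with V to move:
pass> p1 V@[#../#..]: V01[##./##.]+1* V02[#.#/#.#]+1
pass> p2 H@[##./##.] terminal -1; root [#../#..] d12
for H: play +1, pass -1

zugzwang(#../#.., H) = False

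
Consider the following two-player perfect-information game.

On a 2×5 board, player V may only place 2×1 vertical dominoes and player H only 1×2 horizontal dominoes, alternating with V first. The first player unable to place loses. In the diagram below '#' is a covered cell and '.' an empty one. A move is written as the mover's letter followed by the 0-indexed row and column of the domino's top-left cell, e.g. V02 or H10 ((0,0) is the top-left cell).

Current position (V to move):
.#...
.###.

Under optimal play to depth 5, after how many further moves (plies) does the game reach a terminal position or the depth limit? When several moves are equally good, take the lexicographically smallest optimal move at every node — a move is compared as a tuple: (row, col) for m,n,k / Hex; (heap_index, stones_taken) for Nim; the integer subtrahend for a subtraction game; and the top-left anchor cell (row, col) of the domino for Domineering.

PV length from [.#.../.###.]: 3 plies

ply 1, V at .#.../.###. | V00=-1→##.../####.; V04=+1→.#..#/.####*
ply 2, H at .#..#/.#### | H02=-1→.####/.####*
ply 3, V at .####/.#### | V00=+1→#####/#####*
ply 4: #####/##### is terminal -1 (H); from .#.../.###. depth 5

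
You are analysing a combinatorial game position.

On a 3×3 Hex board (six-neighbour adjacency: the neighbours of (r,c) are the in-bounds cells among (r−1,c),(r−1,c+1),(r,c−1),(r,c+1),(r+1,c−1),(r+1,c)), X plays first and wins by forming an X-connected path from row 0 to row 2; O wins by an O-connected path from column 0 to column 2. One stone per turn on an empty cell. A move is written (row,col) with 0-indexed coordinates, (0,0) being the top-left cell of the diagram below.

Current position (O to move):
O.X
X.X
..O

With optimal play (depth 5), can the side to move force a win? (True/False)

O winning at [O.X/X.X/..O]: False

ply 1, O at O.X/X.X/..O | (0,1)=-1→OOX/X.X/..O*; (1,1)=-1→O.X/XOX/..O; (2,0)=-1→O.X/X.X/O.O; (2,1)=-1→O.X/X.X/.OO
ply 2, X at OOX/X.X/..O | (1,1)=+1→OOX/XXX/..O*; (2,0)=+1→OOX/X.X/X.O; (2,1)=+1→OOX/X.X/.XO
ply 3, O at OOX/XXX/..O | (2,0)=-1→OOX/XXX/O.O*; (2,1)=-1→OOX/XXX/.OO
ply 4, X at OOX/XXX/O.O | (2,1)=+1→OOX/XXX/OXO*
ply 5: OOX/XXX/OXO is terminal -1 (O); from O.X/X.X/..O depth 5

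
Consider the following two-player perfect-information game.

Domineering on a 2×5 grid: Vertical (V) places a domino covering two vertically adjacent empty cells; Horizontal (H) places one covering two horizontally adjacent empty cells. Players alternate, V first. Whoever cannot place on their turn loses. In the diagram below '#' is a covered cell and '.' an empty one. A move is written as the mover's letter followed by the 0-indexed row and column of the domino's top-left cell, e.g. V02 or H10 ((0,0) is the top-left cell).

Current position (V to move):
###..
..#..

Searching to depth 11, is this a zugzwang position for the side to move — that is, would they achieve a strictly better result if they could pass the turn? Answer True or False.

p1 V@[###../..#..]: V03[####./..##.]+1* V04[###.#/..#.#]+1
p2 H@[####./..##.]: H10[####./####.]-1*
p3 V@[####./####.]: V04[#####/#####]+1*
p4 H@[#####/#####] terminal -1; root [###../..#..] d11
suppose V passes — search the same position with H to move:
pass> p1 H@[###../..#..]: H03[#####/..#..]+1* H10[###../###..]-1 H13[###../..###]+1
pass> p2 V@[#####/..#..] terminal -1; root [###../..#..] d11
for V: play +1, pass -1

zugzwang(###../..#.., V) = False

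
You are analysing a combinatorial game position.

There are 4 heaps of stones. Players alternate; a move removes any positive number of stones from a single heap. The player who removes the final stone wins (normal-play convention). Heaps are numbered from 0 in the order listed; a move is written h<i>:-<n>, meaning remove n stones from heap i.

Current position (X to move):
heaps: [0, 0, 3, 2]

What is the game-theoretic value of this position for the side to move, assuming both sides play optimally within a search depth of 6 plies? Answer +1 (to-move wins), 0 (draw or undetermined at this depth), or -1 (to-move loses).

ply 1, X at (0,0,3,2) | h2:-1=+1→(0,0,2,2)*; h2:-2=-1→(0,0,1,2); h2:-3=-1→(0,0,0,2); h3:-1=-1→(0,0,3,1); h3:-2=-1→(0,0,3,0)
ply 2, O at (0,0,2,2) | h2:-1=-1→(0,0,1,2)*; h2:-2=-1→(0,0,0,2); h3:-1=-1→(0,0,2,1); h3:-2=-1→(0,0,2,0)
ply 3, X at (0,0,1,2) | h2:-1=-1→(0,0,0,2); h3:-1=+1→(0,0,1,1)*; h3:-2=-1→(0,0,1,0)
ply 4, O at (0,0,1,1) | h2:-1=-1→(0,0,0,1)*; h3:-1=-1→(0,0,1,0)
ply 5, X at (0,0,0,1) | h3:-1=+1→(0,0,0,0)*
ply 6: (0,0,0,0) is terminal -1 (O); from (0,0,3,2) depth 6

value((0,0,3,2), X) = +1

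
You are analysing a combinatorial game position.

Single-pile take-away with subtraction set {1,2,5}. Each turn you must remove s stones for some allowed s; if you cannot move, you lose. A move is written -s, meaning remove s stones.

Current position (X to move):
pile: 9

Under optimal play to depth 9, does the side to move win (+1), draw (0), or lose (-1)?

value(9, X) = -1

ply 1, X at 9 | -1=-1→8*; -2=-1→7; -5=-1→4
ply 2, O at 8 | -1=-1→7; -2=+1→6*; -5=+1→3
ply 3, X at 6 | -1=-1→5*; -2=-1→4; -5=-1→1
ply 4, O at 5 | -1=-1→4; -2=+1→3*; -5=+1→0
ply 5, X at 3 | -1=-1→2*; -2=-1→1
ply 6, O at 2 | -1=-1→1; -2=+1→0*
ply 7: 0 is terminal -1 (X); from 9 depth 9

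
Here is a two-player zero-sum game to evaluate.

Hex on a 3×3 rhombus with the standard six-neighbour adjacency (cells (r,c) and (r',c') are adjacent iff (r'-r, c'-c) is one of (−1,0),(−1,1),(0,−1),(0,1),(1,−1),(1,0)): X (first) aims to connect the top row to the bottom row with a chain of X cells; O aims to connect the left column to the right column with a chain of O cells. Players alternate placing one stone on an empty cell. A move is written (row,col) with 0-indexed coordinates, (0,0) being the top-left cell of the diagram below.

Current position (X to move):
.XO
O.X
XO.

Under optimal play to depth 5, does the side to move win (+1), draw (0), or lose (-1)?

value(.XO/O.X/XO., X) = +1

[.XO/O.X/XO.] X move#1: (0,0):-1/XXO/O.X/XO., (1,1):+1/.XO/OXX/XO.*, (2,2):-1/.XO/O.X/XOX
[.XO/OXX/XO.] end (terminal -1, O#2); searched .XO/O.X/XO. to 5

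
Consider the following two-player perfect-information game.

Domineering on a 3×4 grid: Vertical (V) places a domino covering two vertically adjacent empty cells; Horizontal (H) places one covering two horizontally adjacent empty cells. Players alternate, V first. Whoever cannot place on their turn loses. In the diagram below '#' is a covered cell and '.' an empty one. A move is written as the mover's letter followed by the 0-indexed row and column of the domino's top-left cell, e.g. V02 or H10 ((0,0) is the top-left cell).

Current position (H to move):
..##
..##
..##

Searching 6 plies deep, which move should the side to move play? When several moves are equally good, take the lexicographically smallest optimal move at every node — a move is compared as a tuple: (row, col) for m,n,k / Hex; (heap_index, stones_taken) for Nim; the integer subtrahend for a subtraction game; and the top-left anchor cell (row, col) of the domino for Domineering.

ply 1, H at ..##/..##/..## | H00=-1→####/..##/..##; H10=+1→..##/####/..##*; H20=-1→..##/..##/####
ply 2: ..##/####/..## is terminal -1 (V); from ..##/..##/..## depth 6

H's best at [..##/..##/..##]: H10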